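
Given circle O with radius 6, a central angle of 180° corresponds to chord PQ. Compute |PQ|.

Chord = 2(6) sin(90°) = 12

12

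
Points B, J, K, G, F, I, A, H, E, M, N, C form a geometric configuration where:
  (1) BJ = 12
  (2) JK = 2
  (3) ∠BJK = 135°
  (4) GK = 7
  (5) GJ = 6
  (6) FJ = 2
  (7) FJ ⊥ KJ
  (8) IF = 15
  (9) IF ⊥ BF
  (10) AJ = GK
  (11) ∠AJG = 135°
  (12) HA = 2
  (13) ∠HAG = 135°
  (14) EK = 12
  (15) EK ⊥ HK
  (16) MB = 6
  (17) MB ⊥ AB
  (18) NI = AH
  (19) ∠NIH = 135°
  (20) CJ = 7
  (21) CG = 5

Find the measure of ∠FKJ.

Step 1: By the law of cosines on triangle KJF: KF² = 2² + 2² − 2·2·2·cos(90°) = 8, so KF = 2·√2.
Step 2: By the inverse law of cosines on triangle FKJ: cos(∠FKJ) = ((2·√2)² + 2² − 2²) / (2·2·√2·2) = 8/11.31 = 0.7071, so ∠FKJ = 45°.

Therefore, the measure of angle ∠FKJ = 45°.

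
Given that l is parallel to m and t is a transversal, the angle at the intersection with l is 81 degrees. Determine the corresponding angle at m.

Corresponding angles formed by parallel lines and a transversal are equal.
The given angle is 81 degrees.
The corresponding angle = 81 degrees.

81 degrees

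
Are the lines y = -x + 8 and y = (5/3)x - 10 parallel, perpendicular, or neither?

Slope of line 1: m1 = -1
Slope of line 2: m2 = 5/3
m1 != m2 (-1 != 5/3), so not parallel.
m1 * m2 = (-1) * (5/3) = -5/3 != -1, so not perpendicular.
The lines are neither parallel nor perpendicular.

Neither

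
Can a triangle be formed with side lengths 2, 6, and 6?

Sort the sides: 2, 6, 6.
It suffices to check that the sum of the two smallest exceeds the largest:
2 + 6 = 8 > 6. ✓
Yes, a valid triangle can be formed.

Yes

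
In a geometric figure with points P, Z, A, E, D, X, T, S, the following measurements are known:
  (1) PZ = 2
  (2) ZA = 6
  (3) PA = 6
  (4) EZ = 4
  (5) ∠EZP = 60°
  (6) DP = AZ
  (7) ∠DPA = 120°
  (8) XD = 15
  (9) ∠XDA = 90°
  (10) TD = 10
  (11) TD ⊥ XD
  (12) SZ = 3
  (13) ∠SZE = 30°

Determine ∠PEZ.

Step 1: By the law of cosines on triangle EZP: EP² = 4² + 2² − 2·4·2·cos(60°) = 12, so EP = 2·√3.
Step 2: By the inverse law of cosines on triangle PEZ: cos(∠PEZ) = ((2·√3)² + 4² − 2²) / (2·2·√3·4) = 24/27.71 = 0.866, so ∠PEZ = 30°.

Therefore, the measure of angle ∠PEZ = 30°.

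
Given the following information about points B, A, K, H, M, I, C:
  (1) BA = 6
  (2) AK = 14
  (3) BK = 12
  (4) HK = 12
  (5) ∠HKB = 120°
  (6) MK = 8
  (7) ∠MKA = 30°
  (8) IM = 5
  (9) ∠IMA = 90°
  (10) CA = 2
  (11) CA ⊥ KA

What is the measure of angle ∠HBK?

Step 1: By the law of cosines on triangle BKH: BH² = 12² + 12² − 2·12·12·cos(120°) = 432, so BH = 12·√3.
Step 2: By the inverse law of cosines on triangle HBK: cos(∠HBK) = ((12·√3)² + 12² − 12²) / (2·12·√3·12) = 432/498.83 = 0.866, so ∠HBK = 30°.

Therefore, the measure of angle ∠HBK = 30°.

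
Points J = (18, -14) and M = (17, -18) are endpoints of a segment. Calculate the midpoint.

The midpoint is the average of the coordinates:
x: (18 + 17)/2 = 35/2
y: (-14 + -18)/2 = -16
Midpoint = (35/2, -16)

(35/2, -16)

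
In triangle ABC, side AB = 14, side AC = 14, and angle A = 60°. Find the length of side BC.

When two sides and the included angle are known, the law of cosines gives the third side.
c^2 = a^2 + b^2 - 2ab cos(C) generalizes the Pythagorean theorem to non-right triangles.
Here: BC^2 = 196 + 196 - 392*(1/2) = 196
BC = 14

14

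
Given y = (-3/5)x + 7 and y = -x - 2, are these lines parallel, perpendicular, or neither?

Slope of line 1: m1 = -3/5
Slope of line 2: m2 = -1
m1 != m2 (-3/5 != -1), so not parallel.
m1 * m2 = (-3/5) * (-1) = 3/5 != -1, so not perpendicular.
The lines are neither parallel nor perpendicular.

Neither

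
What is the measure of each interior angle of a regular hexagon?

Each interior angle of a regular n-gon is (n - 2) * 180 / n.
For n = 6: (6 - 2) * 180 / 6 = 720/6 = 120 degrees.

120 degrees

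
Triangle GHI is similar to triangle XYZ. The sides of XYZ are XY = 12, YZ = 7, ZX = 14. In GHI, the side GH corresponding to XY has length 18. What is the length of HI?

k = 18/12 = 3/2. HI = 3/2 * 7 = 21/2.

21/2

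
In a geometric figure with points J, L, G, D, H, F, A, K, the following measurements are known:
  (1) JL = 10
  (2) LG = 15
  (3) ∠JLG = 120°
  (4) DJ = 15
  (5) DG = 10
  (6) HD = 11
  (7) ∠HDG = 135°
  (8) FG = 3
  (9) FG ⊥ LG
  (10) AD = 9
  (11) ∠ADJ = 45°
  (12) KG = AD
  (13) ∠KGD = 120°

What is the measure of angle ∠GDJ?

Step 1: By the law of cosines on triangle GLJ: GJ² = 15² + 10² − 2·15·10·cos(120°) = 475, so GJ = 5·√19.
Step 2: By the inverse law of cosines on triangle GDJ: cos(∠GDJ) = (10² + 15² − (5·√19)²) / (2·10·15) = -150/300 = -0.5, so ∠GDJ = 120°.

Therefore, the measure of angle ∠GDJ = 120°.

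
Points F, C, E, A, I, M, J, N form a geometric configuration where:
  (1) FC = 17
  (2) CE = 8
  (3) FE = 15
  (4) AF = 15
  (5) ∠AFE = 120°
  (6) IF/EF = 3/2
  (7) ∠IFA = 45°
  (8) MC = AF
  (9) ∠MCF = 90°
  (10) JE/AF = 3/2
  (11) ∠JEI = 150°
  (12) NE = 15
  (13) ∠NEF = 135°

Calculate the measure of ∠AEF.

Step 1: By the law of cosines on triangle EFA: EA² = 15² + 15² − 2·15·15·cos(120°) = 675, so EA = 15·√3.
Step 2: By the inverse law of cosines on triangle AEF: cos(∠AEF) = ((15·√3)² + 15² − 15²) / (2·15·√3·15) = 675/779.42 = 0.866, so ∠AEF = 30°.

Therefore, the measure of angle ∠AEF = 30°.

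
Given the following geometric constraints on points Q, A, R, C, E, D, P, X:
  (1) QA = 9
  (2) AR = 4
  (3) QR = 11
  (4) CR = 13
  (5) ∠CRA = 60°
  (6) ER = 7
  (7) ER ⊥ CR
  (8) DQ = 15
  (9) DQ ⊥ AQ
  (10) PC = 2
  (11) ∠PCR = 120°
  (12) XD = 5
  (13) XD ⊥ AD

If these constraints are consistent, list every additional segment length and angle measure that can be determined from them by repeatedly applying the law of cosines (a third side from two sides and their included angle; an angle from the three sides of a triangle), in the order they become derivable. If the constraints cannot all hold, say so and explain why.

The constraints are consistent. Derivable facts, in order:
After 1 step:
- AC = √133
- AD = 3·√34
- CE ≈ 14.76
- RP = √199
- ∠AQR = 20.05°
- ∠ARQ = 50.48°
- ∠QAR = 109.47°
After 2 steps:
- AX ≈ 18.19
- ∠ACR = 17.48°
- ∠ADQ = 30.96°
- ∠CAR = 102.52°
- ∠CER = 61.7°
- ∠CPR = 52.95°
- ∠CRP = 7.05°
- ∠DAQ = 59.04°
- ∠ECR = 28.3°
After 3 steps:
- ∠AXD = 74.05°
- ∠DAX = 15.95°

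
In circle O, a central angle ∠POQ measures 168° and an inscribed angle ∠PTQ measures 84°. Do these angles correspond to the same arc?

By the inscribed angle theorem, if both angles subtend the same arc, the inscribed angle must be half the central angle.
Half of 168° = 84°, which equals the given inscribed angle of 84°.
Therefore, yes, they correspond to the same arc.

Yes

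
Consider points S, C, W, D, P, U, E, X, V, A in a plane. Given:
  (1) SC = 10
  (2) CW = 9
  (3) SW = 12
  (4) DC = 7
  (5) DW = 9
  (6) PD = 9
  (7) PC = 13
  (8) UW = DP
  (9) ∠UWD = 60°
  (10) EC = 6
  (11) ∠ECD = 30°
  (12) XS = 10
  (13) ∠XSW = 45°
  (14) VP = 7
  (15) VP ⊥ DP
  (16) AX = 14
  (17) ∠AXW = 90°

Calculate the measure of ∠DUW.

From the given relations: UW = DP = 9.
Step 1: By the law of cosines on triangle UWD: UD² = 9² + 9² − 2·9·9·cos(60°) = 81, so UD = 9.
Step 2: By the inverse law of cosines on triangle DUW: cos(∠DUW) = (9² + 9² − 9²) / (2·9·9) = 81/162 = 0.5, so ∠DUW = 60°.

Therefore, the measure of angle ∠DUW = 60°.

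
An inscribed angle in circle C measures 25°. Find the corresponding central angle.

By the inscribed angle theorem, the central angle is twice the inscribed angle.
Central angle = 2 × 25° = 50°

50°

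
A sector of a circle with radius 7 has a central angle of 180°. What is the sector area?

Sector area = π(7²)(1/2) = 49*pi/2

49*pi/2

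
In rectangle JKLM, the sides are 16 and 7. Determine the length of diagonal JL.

A rectangle's diagonal splits it into two right triangles, with the diagonal as the hypotenuse.
By the Pythagorean theorem, d^2 = 16^2 + 7^2 = 305.
Therefore d = sqrt(305).

sqrt(305)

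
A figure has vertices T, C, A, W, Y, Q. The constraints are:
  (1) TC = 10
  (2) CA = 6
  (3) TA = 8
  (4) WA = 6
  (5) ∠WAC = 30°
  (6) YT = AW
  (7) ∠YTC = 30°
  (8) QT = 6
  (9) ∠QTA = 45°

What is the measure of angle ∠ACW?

Step 1: By the law of cosines on triangle CAW: CW² = 6² + 6² − 2·6·6·cos(30°) = 9.65, so CW ≈ 3.11.
Step 2: By the inverse law of cosines on triangle ACW: cos(∠ACW) = (6² + 3.11² − 6²) / (2·6·3.11) = 9.65/37.27 = 0.2588, so ∠ACW = 75°.

Therefore, the measure of angle ∠ACW = 75°.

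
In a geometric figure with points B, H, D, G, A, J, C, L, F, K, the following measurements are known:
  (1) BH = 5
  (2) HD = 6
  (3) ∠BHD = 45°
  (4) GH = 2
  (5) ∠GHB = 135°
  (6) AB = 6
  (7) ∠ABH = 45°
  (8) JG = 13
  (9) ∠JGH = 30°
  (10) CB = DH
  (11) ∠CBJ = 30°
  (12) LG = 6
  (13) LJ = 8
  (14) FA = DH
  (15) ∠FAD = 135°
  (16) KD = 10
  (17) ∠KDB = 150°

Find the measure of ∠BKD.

Step 1: By the law of cosines on triangle BHD: BD² = 5² + 6² − 2·5·6·cos(45°) = 18.57, so BD ≈ 4.31.
Step 2: By the law of cosines on triangle KDB: KB² = 10² + 4.31² − 2·10·4.31·cos(150°) = 193.22, so KB ≈ 13.9.
Step 3: By the inverse law of cosines on triangle BKD: cos(∠BKD) = (13.9² + 10² − 4.31²) / (2·13.9·10) = 274.65/278.01 = 0.9879, so ∠BKD = 8.92°.

Therefore, the measure of angle ∠BKD = 8.92°.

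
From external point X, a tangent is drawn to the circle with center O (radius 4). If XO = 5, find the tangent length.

Let T be the point of tangency. Then OT ⊥ XT (radius ⊥ tangent).
In right triangle OTX: OX² = OT² + XT²
5² = 4² + XT²
XT² = 9, XT = 3

3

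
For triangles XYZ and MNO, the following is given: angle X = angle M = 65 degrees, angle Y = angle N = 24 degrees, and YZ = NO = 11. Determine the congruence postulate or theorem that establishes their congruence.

The given information matches AAS: Two pairs of corresponding angles and a non-included side are equal (Angle-Angle-Side).

AAS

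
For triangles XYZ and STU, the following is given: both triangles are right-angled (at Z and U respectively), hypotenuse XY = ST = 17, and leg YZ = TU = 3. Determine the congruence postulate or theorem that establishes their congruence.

The given information provides:
both triangles are right-angled (at Z and U respectively), hypotenuse XY = ST = 17, and leg YZ = TU = 3
This matches the HL congruence theorem.
The hypotenuse and one leg of two right triangles are equal (Hypotenuse-Leg).

HL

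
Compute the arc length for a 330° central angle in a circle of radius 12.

Arc length = 2π(12)(11/12) = 22*pi

22*pi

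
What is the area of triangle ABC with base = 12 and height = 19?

A triangle's area is half the area of a rectangle with the same base and height.
Area = (1/2) * 12 * 19 = 114.

114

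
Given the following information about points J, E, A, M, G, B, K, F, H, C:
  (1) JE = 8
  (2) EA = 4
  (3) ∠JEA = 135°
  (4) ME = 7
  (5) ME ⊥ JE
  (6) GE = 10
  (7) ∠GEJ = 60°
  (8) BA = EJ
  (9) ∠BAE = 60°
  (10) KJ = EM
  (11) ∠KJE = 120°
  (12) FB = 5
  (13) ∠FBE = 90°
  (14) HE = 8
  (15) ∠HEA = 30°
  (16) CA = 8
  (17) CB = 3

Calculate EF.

From the given relations: BA = EJ = 8.
Step 1: By the law of cosines on triangle BAE: BE² = 8² + 4² − 2·8·4·cos(60°) = 48, so BE = 4·√3.
Step 2: By the law of cosines on triangle EBF: EF² = (4·√3)² + 5² − 2·4·√3·5·cos(90°) = 73, so EF = √73.

Therefore, the length of EF = √73.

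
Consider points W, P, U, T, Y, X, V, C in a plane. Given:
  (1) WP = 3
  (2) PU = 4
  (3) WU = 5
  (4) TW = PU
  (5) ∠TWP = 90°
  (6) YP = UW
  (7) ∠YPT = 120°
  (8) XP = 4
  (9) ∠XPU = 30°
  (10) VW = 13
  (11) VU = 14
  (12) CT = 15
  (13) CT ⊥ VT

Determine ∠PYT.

From the given relations: TW = PU = 4; YP = UW = 5.
Step 1: By the law of cosines on triangle PWT: PT² = 3² + 4² − 2·3·4·cos(90°) = 25, so PT = 5.
Step 2: By the law of cosines on triangle YPT: YT² = 5² + 5² − 2·5·5·cos(120°) = 75, so YT = 5·√3.
Step 3: By the inverse law of cosines on triangle PYT: cos(∠PYT) = (5² + (5·√3)² − 5²) / (2·5·5·√3) = 75/86.6 = 0.866, so ∠PYT = 30°.

Therefore, the measure of angle ∠PYT = 30°.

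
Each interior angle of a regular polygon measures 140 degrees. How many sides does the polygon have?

Each interior angle of a regular n-gon is (n - 2) * 180 / n.
Setting this equal to 140:
(n - 2) * 180 / n = 140
Each exterior angle = 180 - 140 = 40 degrees.
Since exterior angles sum to 360: n = 360 / 40 = 9.

9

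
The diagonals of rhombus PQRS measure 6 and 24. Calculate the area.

The diagonals of a rhombus divide it into four right triangles.
Each triangle has legs 6/ 2 = 3 and 24/2 = 12, so each has area (1/2)*3*12 = 18.
Four such triangles give total area = (d1 * d2) / 2 = 72.

72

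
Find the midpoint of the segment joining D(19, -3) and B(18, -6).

The midpoint is the point halfway along the segment.
Move half the horizontal distance: 19 + (18 - 19)/2 = 19 + -1/2 = 37/2
Move half the vertical distance: -3 + (-6 - -3)/2 = -3 + -3/2 = -9/2
Midpoint = (37/2, -9/2)

(37/2, -9/2)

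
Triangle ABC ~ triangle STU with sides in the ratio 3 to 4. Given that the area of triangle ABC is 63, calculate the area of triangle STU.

For similar figures, the area ratio equals the square of the side ratio.
Side ratio (ABC to STU) = 3:4, so area ratio = 3^2:4^2 = 9:16.
If the area of ABC is 63, then the area of STU = 63 * (16/9) = 112.

112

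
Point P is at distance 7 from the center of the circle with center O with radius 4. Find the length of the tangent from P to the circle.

tangent = √(d² - r²) = √(7² - 4²) = √(49 - 16) = √33 = sqrt(33)

sqrt(33)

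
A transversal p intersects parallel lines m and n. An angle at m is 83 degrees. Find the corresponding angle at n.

When a transversal crosses parallel lines, angles in the same position at each intersection are called corresponding angles.
These are always equal, so the answer is 83 degrees.

83 degrees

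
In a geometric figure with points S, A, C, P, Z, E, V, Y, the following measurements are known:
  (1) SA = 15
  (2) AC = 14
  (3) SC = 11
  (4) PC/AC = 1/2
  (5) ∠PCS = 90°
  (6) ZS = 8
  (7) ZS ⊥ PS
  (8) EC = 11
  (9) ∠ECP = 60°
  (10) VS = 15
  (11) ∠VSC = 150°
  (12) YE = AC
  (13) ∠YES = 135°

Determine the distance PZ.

From the given relations: PC = 1/2·AC = 1/2·14 = 7.
Step 1: By the law of cosines on triangle SCP: SP² = 11² + 7² − 2·11·7·cos(90°) = 170, so SP = √170.
Step 2: By the law of cosines on triangle PSZ: PZ² = √170² + 8² − 2·√170·8·cos(90°) = 234, so PZ = 3·√26.

Therefore, the length of PZ = 3·√26.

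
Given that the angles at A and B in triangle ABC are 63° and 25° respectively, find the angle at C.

The interior angles sum to 180°: angle C = 180 - 63 - 25 = 92°.
The triangle is obtuse (angles 63°, 25°, 92°).

92 degrees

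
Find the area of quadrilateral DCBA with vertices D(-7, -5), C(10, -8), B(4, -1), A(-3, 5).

The Shoelace formula works by pairing each vertex with the next (cycling back to the first).
For each pair, compute x_i*y_(i+1) - x_(i+1)*y_i:
  (-7*-8 - 10*-5) = 106
  (10*-1 - 4*-8) = 22
  (4*5 - -3*-1) = 17
  (-3*-5 - -7*5) = 50
Taking half the absolute value of the total: Area = (1/2)(195) = 195/2.

195/2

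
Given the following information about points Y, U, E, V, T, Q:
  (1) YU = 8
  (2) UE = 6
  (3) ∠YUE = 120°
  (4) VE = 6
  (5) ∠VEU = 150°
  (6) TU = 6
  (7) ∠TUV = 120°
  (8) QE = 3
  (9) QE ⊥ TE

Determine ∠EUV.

Step 1: By the law of cosines on triangle UEV: UV² = 6² + 6² − 2·6·6·cos(150°) = 134.35, so UV ≈ 11.59.
Step 2: By the inverse law of cosines on triangle EUV: cos(∠EUV) = (6² + 11.59² − 6²) / (2·6·11.59) = 134.35/139.09 = 0.9659, so ∠EUV = 15°.

Therefore, the measure of angle ∠EUV = 15°.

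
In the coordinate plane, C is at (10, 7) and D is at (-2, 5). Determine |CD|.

d = sqrt((-2 - 10)^2 + (5 - 7)^2)
d = sqrt(-12^2 + -2^2)
d = sqrt(144 + 4)
d = sqrt(148) = 2*sqrt(37)

2*sqrt(37)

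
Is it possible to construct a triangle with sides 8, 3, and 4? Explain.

Check the triangle inequality: 3 + 4 = 7 ≤ 8.
Since the sum of two sides does not exceed the third, no triangle can be formed.

No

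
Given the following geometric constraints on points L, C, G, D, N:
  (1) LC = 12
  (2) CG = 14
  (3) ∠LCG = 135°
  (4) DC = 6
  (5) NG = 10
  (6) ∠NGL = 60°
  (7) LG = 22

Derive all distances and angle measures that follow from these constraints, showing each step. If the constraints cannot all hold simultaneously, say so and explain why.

These constraints are not satisfiable: (1), (2) and (3) already determine LG: by the law of cosines LG² = 12² + 14² − 2·12·14·cos(135°) = 577.59, so LG ≈ 24.03, which contradicts (7) LG = 22. No planar figure meets all of them, so nothing further can be derived.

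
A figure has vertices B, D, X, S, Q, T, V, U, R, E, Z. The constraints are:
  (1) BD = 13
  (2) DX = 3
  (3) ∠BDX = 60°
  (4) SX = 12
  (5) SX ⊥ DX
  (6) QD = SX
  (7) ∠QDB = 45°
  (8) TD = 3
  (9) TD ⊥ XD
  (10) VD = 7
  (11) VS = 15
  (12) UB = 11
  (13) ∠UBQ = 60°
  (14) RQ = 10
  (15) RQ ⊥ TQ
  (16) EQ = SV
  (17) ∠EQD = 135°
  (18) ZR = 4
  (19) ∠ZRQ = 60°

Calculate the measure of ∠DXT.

Step 1: By the law of cosines on triangle XDT: XT² = 3² + 3² − 2·3·3·cos(90°) = 18, so XT = 3·√2.
Step 2: By the inverse law of cosines on triangle DXT: cos(∠DXT) = (3² + (3·√2)² − 3²) / (2·3·3·√2) = 18/25.46 = 0.7071, so ∠DXT = 45°.

Therefore, the measure of angle ∠DXT = 45°.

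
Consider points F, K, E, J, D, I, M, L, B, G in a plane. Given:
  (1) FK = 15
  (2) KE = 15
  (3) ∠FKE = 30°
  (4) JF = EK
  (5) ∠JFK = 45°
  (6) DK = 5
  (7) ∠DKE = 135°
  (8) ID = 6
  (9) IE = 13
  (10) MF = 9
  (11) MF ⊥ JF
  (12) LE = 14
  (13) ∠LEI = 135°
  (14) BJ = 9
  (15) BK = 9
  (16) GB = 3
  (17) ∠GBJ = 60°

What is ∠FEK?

Step 1: By the law of cosines on triangle EKF: EF² = 15² + 15² − 2·15·15·cos(30°) = 60.29, so EF ≈ 7.76.
Step 2: By the inverse law of cosines on triangle FEK: cos(∠FEK) = (7.76² + 15² − 15²) / (2·7.76·15) = 60.29/232.94 = 0.2588, so ∠FEK = 75°.

Therefore, the measure of angle ∠FEK = 75°.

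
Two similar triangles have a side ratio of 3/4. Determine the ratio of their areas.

The ratio of areas of similar triangles equals the square of the side ratio.
Side ratio = 3:4
Area ratio = (3/4)^2 = 9/16 = 9:16

9:16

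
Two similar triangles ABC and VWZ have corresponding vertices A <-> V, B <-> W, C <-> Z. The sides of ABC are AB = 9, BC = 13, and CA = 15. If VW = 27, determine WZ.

Similar triangles have proportional sides. Setting up the proportion:
VW / AB = WZ / BC
27 / 9 = WZ / 13
WZ = 13 * 27 / 9 = 39.

39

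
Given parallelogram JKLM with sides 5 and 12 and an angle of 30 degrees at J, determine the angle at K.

In a parallelogram, consecutive angles are supplementary (sum to 180°).
angle K = 180 - angle J
angle K = 180 - 30
angle K = 150 degrees

150 degrees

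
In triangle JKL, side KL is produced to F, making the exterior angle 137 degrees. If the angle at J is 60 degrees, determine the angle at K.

The exterior angle theorem states that an exterior angle equals the sum of the two non-adjacent interior angles.
So 137 = 60 + angle K, which gives angle K = 137 - 60 = 77 degrees.

77 degrees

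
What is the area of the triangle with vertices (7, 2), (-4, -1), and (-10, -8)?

The Shoelace formula computes the area from vertex coordinates by summing cross products.
For vertices (7,2), (-4,-1), (-10,-8):
Signed sum = 7*-1 - -4*2 + -4*-8 - -10*-1 + -10*2 - 7*-8
= 1 + 22 + 36 = 59
Area = (1/2)|59| = 59/2.

59/2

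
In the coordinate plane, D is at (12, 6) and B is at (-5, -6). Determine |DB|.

d = sqrt((-5 - 12)^2 + (-6 - 6)^2)
d = sqrt(-17^2 + -12^2)
d = sqrt(289 + 144)
d = sqrt(433)

sqrt(433)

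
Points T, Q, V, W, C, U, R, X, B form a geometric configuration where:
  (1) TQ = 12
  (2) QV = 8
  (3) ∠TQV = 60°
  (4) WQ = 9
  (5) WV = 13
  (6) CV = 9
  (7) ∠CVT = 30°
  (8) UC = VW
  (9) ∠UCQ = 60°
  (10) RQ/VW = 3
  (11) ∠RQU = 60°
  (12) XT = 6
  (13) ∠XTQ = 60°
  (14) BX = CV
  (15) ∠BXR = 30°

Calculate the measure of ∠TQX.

Step 1: By the law of cosines on triangle QTX: QX² = 12² + 6² − 2·12·6·cos(60°) = 108, so QX = 6·√3.
Step 2: By the inverse law of cosines on triangle TQX: cos(∠TQX) = (12² + (6·√3)² − 6²) / (2·12·6·√3) = 216/249.42 = 0.866, so ∠TQX = 30°.

Therefore, the measure of angle ∠TQX = 30°.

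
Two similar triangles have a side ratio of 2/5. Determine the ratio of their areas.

The ratio of areas of similar triangles equals the square of the side ratio.
Side ratio = 2:5
Area ratio = (2/5)^2 = 4/25 = 4:25

4:25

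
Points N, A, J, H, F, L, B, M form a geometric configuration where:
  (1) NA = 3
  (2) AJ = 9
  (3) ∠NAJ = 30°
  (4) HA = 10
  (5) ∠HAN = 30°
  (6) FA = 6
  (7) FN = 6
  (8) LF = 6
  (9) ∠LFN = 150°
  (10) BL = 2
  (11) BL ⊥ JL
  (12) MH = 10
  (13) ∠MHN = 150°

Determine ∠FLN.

Step 1: By the law of cosines on triangle LFN: LN² = 6² + 6² − 2·6·6·cos(150°) = 134.35, so LN ≈ 11.59.
Step 2: By the inverse law of cosines on triangle FLN: cos(∠FLN) = (6² + 11.59² − 6²) / (2·6·11.59) = 134.35/139.09 = 0.9659, so ∠FLN = 15°.

Therefore, the measure of angle ∠FLN = 15°.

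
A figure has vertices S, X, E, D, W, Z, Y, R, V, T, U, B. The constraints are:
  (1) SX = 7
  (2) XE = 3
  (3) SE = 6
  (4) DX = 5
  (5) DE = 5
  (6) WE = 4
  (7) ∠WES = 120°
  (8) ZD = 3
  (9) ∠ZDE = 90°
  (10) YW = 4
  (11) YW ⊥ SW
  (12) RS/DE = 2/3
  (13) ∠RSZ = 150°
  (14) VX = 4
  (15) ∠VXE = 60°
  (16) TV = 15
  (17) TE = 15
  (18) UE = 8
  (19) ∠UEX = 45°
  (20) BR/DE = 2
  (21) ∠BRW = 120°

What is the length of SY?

Step 1: By the law of cosines on triangle SEW: SW² = 6² + 4² − 2·6·4·cos(120°) = 76, so SW = 2·√19.
Step 2: By the law of cosines on triangle SWY: SY² = (2·√19)² + 4² − 2·2·√19·4·cos(90°) = 92, so SY = 2·√23.

Therefore, the length of SY = 2·√23.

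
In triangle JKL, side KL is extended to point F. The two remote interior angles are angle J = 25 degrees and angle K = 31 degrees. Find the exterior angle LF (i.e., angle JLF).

The interior angle at L is 180 - 25 - 31 = 124 degrees.
The exterior angle and interior angle at L are supplementary:
Exterior angle = 180 - 124 = 56 degrees.

56 degrees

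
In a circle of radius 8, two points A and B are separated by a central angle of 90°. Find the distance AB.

Chord = 2(8) sin(45°) = 8*sqrt(2)

8*sqrt(2)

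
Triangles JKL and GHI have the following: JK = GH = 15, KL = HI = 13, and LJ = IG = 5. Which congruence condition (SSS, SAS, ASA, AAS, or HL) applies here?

The given information matches SSS: All three pairs of corresponding sides are equal (Side-Side-Side).

SSS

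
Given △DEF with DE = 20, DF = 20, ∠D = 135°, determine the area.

Area = (1/2) * DE * DF * sin(D)
Area = (1/2) * 20 * 20 * sin(135°)
Area = (1/2) * 20 * 20 * sqrt(2)/2
Area = 100*sqrt(2)

100*sqrt(2)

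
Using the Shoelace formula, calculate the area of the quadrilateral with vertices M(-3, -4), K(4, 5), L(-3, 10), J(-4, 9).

Using the Shoelace formula for a quadrilateral (vertices in order):
Area = (1/2)|sum of (x_i * y_(i+1) - x_(i+1) * y_i)|
Terms: (-3*5 - 4*-4) = 1, (4*10 - -3*5) = 55, (-3*9 - -4*10) = 13, (-4*-4 - -3*9) = 43
Sum = 112
Area = (1/2)(112) = 56

56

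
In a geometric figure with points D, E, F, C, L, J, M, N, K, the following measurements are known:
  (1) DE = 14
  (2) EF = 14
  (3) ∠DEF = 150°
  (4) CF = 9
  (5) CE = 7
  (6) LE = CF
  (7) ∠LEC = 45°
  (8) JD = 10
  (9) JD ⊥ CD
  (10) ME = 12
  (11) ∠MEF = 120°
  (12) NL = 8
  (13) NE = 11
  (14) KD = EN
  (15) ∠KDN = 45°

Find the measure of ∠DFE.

Step 1: By the law of cosines on triangle FED: FD² = 14² + 14² − 2·14·14·cos(150°) = 731.48, so FD ≈ 27.05.
Step 2: By the inverse law of cosines on triangle DFE: cos(∠DFE) = (27.05² + 14² − 14²) / (2·27.05·14) = 731.48/757.29 = 0.9659, so ∠DFE = 15°.

Therefore, the measure of angle ∠DFE = 15°.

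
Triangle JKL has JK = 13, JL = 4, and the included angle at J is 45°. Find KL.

By the law of cosines: KL^2 = JK^2 + JL^2 - 2*JK*JL*cos(J)
KL^2 = 13^2 + 4^2 - 2*13*4*cos(45°)
KL^2 = 169 + 16 - 104*(sqrt(2)/2)
KL^2 = 185 - 52*sqrt(2)
KL = sqrt(185 - 52*sqrt(2))

sqrt(185 - 52*sqrt(2))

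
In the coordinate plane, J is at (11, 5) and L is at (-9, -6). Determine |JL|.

The horizontal distance is |-9 - 11| = 20 and the vertical distance is |-6 - 5| = 11.
By the Pythagorean theorem, d = sqrt(20^2 + 11^2) = sqrt(521).

sqrt(521)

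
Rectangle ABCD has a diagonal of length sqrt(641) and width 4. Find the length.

The diagonal of a rectangle forms a right triangle with the two sides.
Rearranging the Pythagorean theorem: missing side = sqrt(d^2 - known^2).
= sqrt(641 - 16) = sqrt(625) = 25.

25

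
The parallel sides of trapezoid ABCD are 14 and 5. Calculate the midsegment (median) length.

The midsegment of a trapezoid = (base1 + base2) / 2
midsegment = (14 + 5) / 2
midsegment = 19 / 2
midsegment = 19/2

19/2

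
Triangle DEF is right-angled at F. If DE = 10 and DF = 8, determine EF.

EF = sqrt(10^2 - 8^2) = sqrt(36) = 6

6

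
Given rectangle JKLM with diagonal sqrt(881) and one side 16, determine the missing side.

b = sqrt(d^2 - a^2) = sqrt(881 - 256) = sqrt(625) = 25

25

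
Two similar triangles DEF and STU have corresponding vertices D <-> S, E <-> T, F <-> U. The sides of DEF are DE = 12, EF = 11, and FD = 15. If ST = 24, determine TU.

Similar triangles have proportional sides. Setting up the proportion:
ST / DE = TU / EF
24 / 12 = TU / 11
TU = 11 * 24 / 12 = 22.

22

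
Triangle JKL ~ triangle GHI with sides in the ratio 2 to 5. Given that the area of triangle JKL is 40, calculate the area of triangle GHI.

Area ratio = (2/5)^2 = 4/25. Area of GHI = 40 * 25/4 = 250.

250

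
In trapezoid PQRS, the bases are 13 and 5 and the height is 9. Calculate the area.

Area of a trapezoid = (base1 + base2) * height / 2
Area = (13 + 5) * 9 / 2
Area = 18 * 9 / 2
Area = 162 / 2
Area = 81

81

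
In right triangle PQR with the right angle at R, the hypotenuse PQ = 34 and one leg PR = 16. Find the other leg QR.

By the Pythagorean theorem: QR^2 = PQ^2 - PR^2
QR^2 = 34^2 - 16^2 = 1156 - 256 = 900
QR = sqrt(900) = 30

30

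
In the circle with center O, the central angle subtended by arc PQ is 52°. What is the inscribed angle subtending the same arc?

An inscribed angle intercepts an arc from a point on the circle, while the central angle intercepts the same arc from the center.
The inscribed angle is always half the central angle: 52° / 2 = 26°.

26°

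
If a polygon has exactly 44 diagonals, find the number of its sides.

Using d = n(n - 3)/2, we solve 44 = n(n - 3)/2.
So n(n - 3) = 88.
Testing n = 11: 11 * 8 = 88 = 88. Correct.
The polygon has 11 sides.

11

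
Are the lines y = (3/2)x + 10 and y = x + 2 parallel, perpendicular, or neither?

Slope of line 1: m1 = 3/2
Slope of line 2: m2 = 1
For parallel lines we need equal slopes: 3/2 != 1.
For perpendicular lines we need m1*m2 = -1: (3/2)(1) = 3/2 != -1.
Since neither condition holds, the lines are neither parallel nor perpendicular.

Neither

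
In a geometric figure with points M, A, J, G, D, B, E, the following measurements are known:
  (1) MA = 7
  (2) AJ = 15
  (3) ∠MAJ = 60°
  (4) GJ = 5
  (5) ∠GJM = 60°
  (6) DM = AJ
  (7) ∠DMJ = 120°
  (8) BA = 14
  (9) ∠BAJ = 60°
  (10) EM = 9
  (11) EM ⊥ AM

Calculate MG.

Step 1: By the law of cosines on triangle JAM: JM² = 15² + 7² − 2·15·7·cos(60°) = 169, so JM = 13.
Step 2: By the law of cosines on triangle MJG: MG² = 13² + 5² − 2·13·5·cos(60°) = 129, so MG = √129.

Therefore, the length of MG = √129.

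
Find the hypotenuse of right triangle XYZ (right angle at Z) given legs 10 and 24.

By the Pythagorean theorem: XY^2 = XZ^2 + YZ^2
XY^2 = 10^2 + 24^2 = 100 + 576 = 676
XY = sqrt(676) = 26

26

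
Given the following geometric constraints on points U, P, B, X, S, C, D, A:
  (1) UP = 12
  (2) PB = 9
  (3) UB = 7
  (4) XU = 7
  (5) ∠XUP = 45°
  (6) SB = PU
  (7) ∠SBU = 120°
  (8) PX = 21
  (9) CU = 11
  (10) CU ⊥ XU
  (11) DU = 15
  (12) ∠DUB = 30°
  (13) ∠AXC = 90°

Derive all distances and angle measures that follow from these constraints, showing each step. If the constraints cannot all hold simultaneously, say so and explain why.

These constraints are not satisfiable: by the triangle inequality in triangle UPX, (1) UP = 12 and (4) XU = 7 force PX ≤ 12 + 7 = 19, but (8) says PX = 21. No planar figure meets all of them, so nothing further can be derived.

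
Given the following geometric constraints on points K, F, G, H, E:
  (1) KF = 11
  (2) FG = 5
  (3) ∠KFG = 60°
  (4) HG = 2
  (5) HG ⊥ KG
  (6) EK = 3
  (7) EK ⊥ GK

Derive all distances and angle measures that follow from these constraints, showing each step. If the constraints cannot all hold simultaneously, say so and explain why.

The constraints are consistent.

Step 1: From KF = 11, FG = 5, and ∠KFG = 60°, by the law of cosines:
  KG² = KF² + FG² - 2·KF·FG·cos(60°) = 121 + 25 - 55 = 91
  KG = √91

Step 2: From KG = √91, GH = 2, and ∠KGH = 90°, by the law of cosines:
  KH² = KG² + GH² - 2·KG·GH·cos(90°) = 91 + 4 - 0 = 95
  KH = √95

Step 3: From GK = √91, KE = 3, and ∠GKE = 90°, by the law of cosines:
  GE² = GK² + KE² - 2·GK·KE·cos(90°) = 91 + 9 - 0 = 100
  GE = 10

Step 4: From KF = 11, KG = √91, FG = 5, by the inverse law of cosines:
  cos(∠FKG) = (KF² + KG² - FG²) / (2·KF·KG)
  ∠FKG = 27°

Step 5: From GF = 5, GK = √91, FK = 11, by the inverse law of cosines:
  cos(∠FGK) = (GF² + GK² - FK²) / (2·GF·GK)
  ∠FGK = 93°

Step 6: From KG = √91, KH = √95, GH = 2, by the inverse law of cosines:
  cos(∠GKH) = (KG² + KH² - GH²) / (2·KG·KH)
  ∠GKH = 11.84°

Step 7: From GE = 10, GK = √91, EK = 3, by the inverse law of cosines:
  cos(∠EGK) = (GE² + GK² - EK²) / (2·GE·GK)
  ∠EGK = 17.46°

Step 8: From HG = 2, HK = √95, GK = √91, by the inverse law of cosines:
  cos(∠GHK) = (HG² + HK² - GK²) / (2·HG·HK)
  ∠GHK = 78.16°

Step 9: From EG = 10, EK = 3, GK = √91, by the inverse law of cosines:
  cos(∠GEK) = (EG² + EK² - GK²) / (2·EG·EK)
  ∠GEK = 72.54°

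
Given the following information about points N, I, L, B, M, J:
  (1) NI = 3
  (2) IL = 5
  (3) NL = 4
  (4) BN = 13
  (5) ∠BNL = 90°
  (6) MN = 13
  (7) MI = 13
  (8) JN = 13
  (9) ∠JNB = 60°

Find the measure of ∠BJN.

Step 1: By the law of cosines on triangle JNB: JB² = 13² + 13² − 2·13·13·cos(60°) = 169, so JB = 13.
Step 2: By the inverse law of cosines on triangle BJN: cos(∠BJN) = (13² + 13² − 13²) / (2·13·13) = 169/338 = 0.5, so ∠BJN = 60°.

Therefore, the measure of angle ∠BJN = 60°.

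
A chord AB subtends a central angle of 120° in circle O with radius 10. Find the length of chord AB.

Chord = 2(10) sin(60°) = 10*sqrt(3)

10*sqrt(3)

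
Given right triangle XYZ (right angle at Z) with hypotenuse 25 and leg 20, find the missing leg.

YZ = sqrt(25^2 - 20^2) = sqrt(225) = 15

15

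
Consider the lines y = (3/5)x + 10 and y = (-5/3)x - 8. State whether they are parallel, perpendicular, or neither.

Slope of line 1: m1 = 3/5
Slope of line 2: m2 = -5/3
m1 * m2 = -1, so perpendicular.

Perpendicular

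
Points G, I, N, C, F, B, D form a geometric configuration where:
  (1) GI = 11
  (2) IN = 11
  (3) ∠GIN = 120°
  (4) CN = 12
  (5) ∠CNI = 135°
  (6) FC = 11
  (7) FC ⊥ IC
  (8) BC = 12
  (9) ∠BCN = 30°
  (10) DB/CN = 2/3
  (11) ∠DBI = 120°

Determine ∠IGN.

Step 1: By the law of cosines on triangle GIN: GN² = 11² + 11² − 2·11·11·cos(120°) = 363, so GN = 11·√3.
Step 2: By the inverse law of cosines on triangle IGN: cos(∠IGN) = (11² + (11·√3)² − 11²) / (2·11·11·√3) = 363/419.16 = 0.866, so ∠IGN = 30°.

Therefore, the measure of angle ∠IGN = 30°.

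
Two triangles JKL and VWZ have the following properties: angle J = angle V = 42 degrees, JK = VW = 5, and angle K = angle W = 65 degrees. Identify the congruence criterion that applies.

The given information provides:
angle J = angle V = 42 degrees, JK = VW = 5, and angle K = angle W = 65 degrees
This matches the ASA congruence theorem.
Two pairs of corresponding angles and the included side are equal (Angle-Side-Angle).

ASA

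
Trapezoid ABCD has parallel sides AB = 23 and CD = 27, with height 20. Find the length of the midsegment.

The midsegment of a trapezoid = (base1 + base2) / 2
midsegment = (23 + 27) / 2
midsegment = 50 / 2
midsegment = 25

25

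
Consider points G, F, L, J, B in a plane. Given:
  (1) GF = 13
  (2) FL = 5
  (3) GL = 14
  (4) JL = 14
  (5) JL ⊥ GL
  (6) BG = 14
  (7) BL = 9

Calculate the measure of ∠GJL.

Step 1: By the law of cosines on triangle JLG: JG² = 14² + 14² − 2·14·14·cos(90°) = 392, so JG = 14·√2.
Step 2: By the inverse law of cosines on triangle GJL: cos(∠GJL) = ((14·√2)² + 14² − 14²) / (2·14·√2·14) = 392/554.37 = 0.7071, so ∠GJL = 45°.

Therefore, the measure of angle ∠GJL = 45°.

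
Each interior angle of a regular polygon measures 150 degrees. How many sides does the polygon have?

Exterior angle = 180 - 150 = 30. n = 360 / 30 = 12.

12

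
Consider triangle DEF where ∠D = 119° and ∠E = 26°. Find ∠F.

angle F = 180 - 119 - 26 = 35 degrees.

35 degrees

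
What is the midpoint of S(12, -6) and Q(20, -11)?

The midpoint is the point halfway along the segment.
Move half the horizontal distance: 12 + (20 - 12)/2 = 12 + 8/2 = 16
Move half the vertical distance: -6 + (-11 - -6)/2 = -6 + -5/2 = -17/2
Midpoint = (16, -17/2)

(16, -17/2)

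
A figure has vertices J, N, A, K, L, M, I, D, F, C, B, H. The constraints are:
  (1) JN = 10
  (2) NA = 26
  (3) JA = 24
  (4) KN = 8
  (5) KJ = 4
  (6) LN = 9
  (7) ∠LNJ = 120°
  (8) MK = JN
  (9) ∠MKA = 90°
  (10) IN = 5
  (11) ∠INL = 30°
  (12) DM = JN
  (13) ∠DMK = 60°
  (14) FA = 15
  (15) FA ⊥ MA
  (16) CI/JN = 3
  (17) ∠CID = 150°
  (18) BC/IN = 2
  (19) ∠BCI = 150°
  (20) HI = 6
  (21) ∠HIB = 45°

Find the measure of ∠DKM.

From the given relations: MK = JN = 10; DM = JN = 10.
Step 1: By the law of cosines on triangle KMD: KD² = 10² + 10² − 2·10·10·cos(60°) = 100, so KD = 10.
Step 2: By the inverse law of cosines on triangle DKM: cos(∠DKM) = (10² + 10² − 10²) / (2·10·10) = 100/200 = 0.5, so ∠DKM = 60°.

Therefore, the measure of angle ∠DKM = 60°.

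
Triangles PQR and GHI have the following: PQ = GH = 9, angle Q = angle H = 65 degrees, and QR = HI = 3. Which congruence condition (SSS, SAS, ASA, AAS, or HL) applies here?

The given information matches SAS: Two pairs of corresponding sides and the included angle are equal (Side-Angle-Side).

SAS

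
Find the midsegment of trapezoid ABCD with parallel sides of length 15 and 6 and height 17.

The midsegment (median) of a trapezoid connects the midpoints of the non-parallel sides.
Its length is the average of the two bases: (15 + 6) / 2 = 21/2.

21/2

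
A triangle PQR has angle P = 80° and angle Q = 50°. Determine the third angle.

The interior angles sum to 180°: angle R = 180 - 80 - 50 = 50°.
The triangle is acute (angles 80°, 50°, 50°).

50 degrees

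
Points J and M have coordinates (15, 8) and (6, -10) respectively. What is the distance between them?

The horizontal distance is |6 - 15| = 9 and the vertical distance is |-10 - 8| = 18.
By the Pythagorean theorem, d = sqrt(9^2 + 18^2) = sqrt(405) = 9*sqrt(5).

9*sqrt(5)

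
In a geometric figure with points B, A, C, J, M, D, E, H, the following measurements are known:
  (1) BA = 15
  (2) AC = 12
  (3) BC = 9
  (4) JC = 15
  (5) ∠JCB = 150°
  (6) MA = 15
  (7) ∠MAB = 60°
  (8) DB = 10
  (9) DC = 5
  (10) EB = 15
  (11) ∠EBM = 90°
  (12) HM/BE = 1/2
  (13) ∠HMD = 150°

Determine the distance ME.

Step 1: By the law of cosines on triangle BAM: BM² = 15² + 15² − 2·15·15·cos(60°) = 225, so BM = 15.
Step 2: By the law of cosines on triangle MBE: ME² = 15² + 15² − 2·15·15·cos(90°) = 450, so ME = 15·√2.

Therefore, the length of ME = 15·√2.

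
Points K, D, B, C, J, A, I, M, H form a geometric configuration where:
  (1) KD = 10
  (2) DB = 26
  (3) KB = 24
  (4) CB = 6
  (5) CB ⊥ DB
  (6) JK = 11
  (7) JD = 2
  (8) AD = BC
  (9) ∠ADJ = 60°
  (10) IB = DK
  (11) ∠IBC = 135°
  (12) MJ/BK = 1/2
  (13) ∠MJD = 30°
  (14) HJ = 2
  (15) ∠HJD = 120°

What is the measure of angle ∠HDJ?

Step 1: By the law of cosines on triangle DJH: DH² = 2² + 2² − 2·2·2·cos(120°) = 12, so DH = 2·√3.
Step 2: By the inverse law of cosines on triangle HDJ: cos(∠HDJ) = ((2·√3)² + 2² − 2²) / (2·2·√3·2) = 12/13.86 = 0.866, so ∠HDJ = 30°.

Therefore, the measure of angle ∠HDJ = 30°.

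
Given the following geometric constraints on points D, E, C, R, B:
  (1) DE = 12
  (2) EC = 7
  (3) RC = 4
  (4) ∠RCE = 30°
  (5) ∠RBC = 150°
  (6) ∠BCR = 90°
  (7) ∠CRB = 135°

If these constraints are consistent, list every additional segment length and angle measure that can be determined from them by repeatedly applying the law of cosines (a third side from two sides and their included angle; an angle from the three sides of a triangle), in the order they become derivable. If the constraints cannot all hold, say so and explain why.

These constraints are not satisfiable: (5), (6) and (7) are the three interior angles of triangle RBC, which must sum to 180°, but 150° + 90° + 135° = 375°. No planar figure meets all of them, so nothing further can be derived.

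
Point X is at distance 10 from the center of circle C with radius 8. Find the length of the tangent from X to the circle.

tangent = √(d² - r²) = √(10² - 8²) = √(100 - 64) = √36 = 6

6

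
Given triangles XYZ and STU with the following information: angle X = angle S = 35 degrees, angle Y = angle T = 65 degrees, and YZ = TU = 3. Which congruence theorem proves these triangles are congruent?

The given information provides:
angle X = angle S = 35 degrees, angle Y = angle T = 65 degrees, and YZ = TU = 3
This matches the AAS congruence theorem.
Two pairs of corresponding angles and a non-included side are equal (Angle-Angle-Side).

AAS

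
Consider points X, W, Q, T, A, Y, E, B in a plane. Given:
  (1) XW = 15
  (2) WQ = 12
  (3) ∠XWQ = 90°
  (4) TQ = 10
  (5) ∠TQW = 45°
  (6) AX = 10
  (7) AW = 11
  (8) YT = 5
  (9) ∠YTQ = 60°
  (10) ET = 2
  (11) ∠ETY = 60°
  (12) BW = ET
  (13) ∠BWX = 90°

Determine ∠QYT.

Step 1: By the law of cosines on triangle YTQ: YQ² = 5² + 10² − 2·5·10·cos(60°) = 75, so YQ = 5·√3.
Step 2: By the inverse law of cosines on triangle QYT: cos(∠QYT) = ((5·√3)² + 5² − 10²) / (2·5·√3·5) = 0/86.6 = 0, so ∠QYT = 90°.

Therefore, the measure of angle ∠QYT = 90°.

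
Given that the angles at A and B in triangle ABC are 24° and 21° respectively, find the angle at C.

angle C = 180 - 24 - 21 = 135 degrees.

135 degrees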